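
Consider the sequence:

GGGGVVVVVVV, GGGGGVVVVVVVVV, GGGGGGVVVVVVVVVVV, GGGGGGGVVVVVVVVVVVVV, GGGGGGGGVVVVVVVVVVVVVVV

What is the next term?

GGGGGGGGGVVVVVVVVVVVVVVVVV

The n-th term is n+1 G's then 2n+1 V's, where the shown terms are n = 3, 4, 5, 6, 7.
For the next term, n = 8, so the run lengths are 9, 17.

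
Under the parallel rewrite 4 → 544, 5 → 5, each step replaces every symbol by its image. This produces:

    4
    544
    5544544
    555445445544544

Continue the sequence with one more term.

5555445445544544555445445544544

Applying the rule to each of the 15 symbols of 555445445544544 gives the pieces 5 5 5 544 544 5 544 544 5 5 544 544 5 544 544, which concatenate to the answer.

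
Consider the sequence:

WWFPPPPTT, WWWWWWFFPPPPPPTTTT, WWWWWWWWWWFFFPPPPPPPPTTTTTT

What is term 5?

Term n consists of 4n-2 W's, followed by n F's, followed by 2n+2 P's, followed by 2n T's (n = 1, 2, …).
Setting n = 5 gives 18, 5, 12, 10 characters in each block.

WWWWWWWWWWWWWWWWWWFFFFFPPPPPPPPPPPPTTTTTTTTTT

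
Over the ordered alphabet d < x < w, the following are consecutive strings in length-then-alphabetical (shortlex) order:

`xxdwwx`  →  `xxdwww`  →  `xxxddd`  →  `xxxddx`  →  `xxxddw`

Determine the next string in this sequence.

Treat xxxddw as a base-3 numeral over the given alphabet and add one, carrying through any trailing w's.

xxxdxd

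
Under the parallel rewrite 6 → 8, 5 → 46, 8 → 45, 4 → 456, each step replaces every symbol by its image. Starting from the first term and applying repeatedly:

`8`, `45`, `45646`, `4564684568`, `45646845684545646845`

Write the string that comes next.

456468456845456468454564645646845684545646

φ(45646845684545646845) expands symbol-by-symbol to 456 46 8 456 8 45 456 46 8 45 456 46 456 46 8 456 8 45 456 46; joining the 20 pieces gives the next term.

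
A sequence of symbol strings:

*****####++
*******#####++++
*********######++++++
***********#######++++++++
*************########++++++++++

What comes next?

***************#########++++++++++++

Reading off run lengths: * runs 5, 7, 9, 11, 13; # runs 4, 5, 6, 7, 8; + runs 2, 4, 6, 8, 10 — each is linear in n (n = 1, 2, …).
At n = 6 the blocks have lengths 15, 9, 12.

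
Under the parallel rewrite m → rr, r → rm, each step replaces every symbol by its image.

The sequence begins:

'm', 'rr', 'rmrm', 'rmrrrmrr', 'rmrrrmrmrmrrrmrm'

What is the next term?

rmrrrmrmrmrrrmrrrmrrrmrmrmrrrmrr

Replace each of the 16 characters of rmrrrmrmrmrrrmrm in place — rm rr rm rm rm rr rm rr rm rr rm rm rm rr rm rr — and concatenate.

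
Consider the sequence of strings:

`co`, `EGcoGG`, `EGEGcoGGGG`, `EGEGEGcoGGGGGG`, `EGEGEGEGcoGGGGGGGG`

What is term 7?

EGEGEGEGEGEGcoGGGGGGGGGGGG

Every step adds EG to the front and GG to the end of the previous string.
From EGEGEGEGcoGGGGGGGG, 2 further steps: EGEGEGEGcoGGGGGGGG → EGEGEGEGEGcoGGGGGGGGGG → (answer).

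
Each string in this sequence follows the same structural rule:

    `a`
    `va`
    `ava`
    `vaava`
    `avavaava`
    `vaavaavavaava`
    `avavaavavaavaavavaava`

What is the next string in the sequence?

From term 3 onward, concatenate the second-to-last term with the last: a·va = ava, va·ava = vaava, …
The next term joins vaavaavavaava and avavaavavaavaavavaava.

vaavaavavaavaavavaavavaavaavavaava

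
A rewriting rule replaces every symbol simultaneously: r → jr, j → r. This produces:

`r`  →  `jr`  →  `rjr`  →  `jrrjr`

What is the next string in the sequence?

rjrjrrjr

Rewriting each symbol of jrrjr: j→r, r→jr, r→jr, j→r, r→jr, which concatenates to r jr jr r jr.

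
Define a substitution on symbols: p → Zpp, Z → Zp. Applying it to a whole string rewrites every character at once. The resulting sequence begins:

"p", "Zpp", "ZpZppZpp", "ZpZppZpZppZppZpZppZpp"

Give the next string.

ZpZppZpZppZppZpZppZpZppZppZpZppZppZpZppZpZppZppZpZppZpp

Replace each of the 21 characters of ZpZppZpZppZppZpZppZpp in place — Zp Zpp Zp Zpp Zpp Zp Zpp Zp Zpp Zpp Zp Zpp Zpp Zp Zpp Zp Zpp Zpp Zp Zpp Zpp — and concatenate.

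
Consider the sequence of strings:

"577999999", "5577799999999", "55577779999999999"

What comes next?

Each string has the form 5^{n-1} 7^{n} 9^{2n+2}, where the shown terms are n = 2, 3, 4.
Setting n = 5 gives 4, 5, 12 characters in each block.

555577777999999999999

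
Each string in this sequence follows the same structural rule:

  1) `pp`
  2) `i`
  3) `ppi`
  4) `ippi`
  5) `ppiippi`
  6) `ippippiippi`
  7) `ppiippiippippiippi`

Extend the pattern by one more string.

ippippiippippiippiippippiippi

This is a Fibonacci-style word recurrence s(k) = s(k−2)·s(k−1): e.g. pp·i = ppi.
The next term joins ippippiippi and ppiippiippippiippi.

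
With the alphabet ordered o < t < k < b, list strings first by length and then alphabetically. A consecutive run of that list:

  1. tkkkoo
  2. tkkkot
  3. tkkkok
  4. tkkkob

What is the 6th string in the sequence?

Stepping forward 2 times from tkkkob: tkkkob → tkkkto, then the target.

tkkktt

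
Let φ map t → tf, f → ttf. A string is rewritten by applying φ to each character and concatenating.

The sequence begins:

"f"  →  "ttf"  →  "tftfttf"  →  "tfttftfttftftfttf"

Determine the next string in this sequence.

φ(tfttftfttftftfttf) expands symbol-by-symbol to tf ttf tf tf ttf tf ttf tf tf ttf tf ttf tf ttf tf tf ttf; joining the 17 pieces gives the next term.

tfttftftfttftfttftftfttftfttftfttftftfttf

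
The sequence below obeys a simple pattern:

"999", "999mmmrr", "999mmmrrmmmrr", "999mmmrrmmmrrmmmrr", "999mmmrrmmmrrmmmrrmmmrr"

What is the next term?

The strings grow by a fixed suffix mmmrr each time.
One more step from 999mmmrrmmmrrmmmrrmmmrr gives the answer.

999mmmrrmmmrrmmmrrmmmrrmmmrr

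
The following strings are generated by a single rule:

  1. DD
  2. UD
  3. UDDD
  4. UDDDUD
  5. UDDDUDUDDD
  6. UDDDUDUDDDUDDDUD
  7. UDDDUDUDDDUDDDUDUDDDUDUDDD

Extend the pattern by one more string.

UDDDUDUDDDUDDDUDUDDDUDUDDDUDDDUDUDDDUDDDUD

Each term (from the third on) is the previous term followed by the one before it: term 3 = UD·DD = UDDD.
So term 8 is UDDDUDUDDDUDDDUDUDDDUDUDDD·UDDDUDUDDDUDDDUD.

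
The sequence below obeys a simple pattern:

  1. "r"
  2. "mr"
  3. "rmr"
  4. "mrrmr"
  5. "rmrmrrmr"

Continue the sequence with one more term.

mrrmrrmrmrrmr

From term 3 onward, concatenate the second-to-last term with the last: r·mr = rmr, mr·rmr = mrrmr, …
So term 6 is mrrmr·rmrmrrmr.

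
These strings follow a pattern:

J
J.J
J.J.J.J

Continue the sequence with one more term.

Each string is two copies of the previous one joined by '.'.
One more doubling of J.J.J.J gives the answer.

J.J.J.J.J.J.J.J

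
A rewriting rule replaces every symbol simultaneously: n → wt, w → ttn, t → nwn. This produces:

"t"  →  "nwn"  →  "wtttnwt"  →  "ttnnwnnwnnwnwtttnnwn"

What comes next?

nwnnwnwtwtttnwtwtttnwtwtttnwtttnnwnnwnnwnwtwtttnwt

Applying the rule to each of the 20 symbols of ttnnwnnwnnwnwtttnnwn gives the pieces nwn nwn wt wt ttn wt wt ttn wt wt ttn wt ttn nwn nwn nwn wt wt ttn wt, which concatenate to the answer.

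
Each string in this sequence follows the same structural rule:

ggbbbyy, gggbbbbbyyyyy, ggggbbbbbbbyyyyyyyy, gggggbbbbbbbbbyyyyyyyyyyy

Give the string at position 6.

Reading off run lengths: g runs 2, 3, 4, 5; b runs 3, 5, 7, 9; y runs 2, 5, 8, 11 — each is linear in n (n = 1, 2, …).
Setting n = 6 gives 7, 13, 17 characters in each block.

gggggggbbbbbbbbbbbbbyyyyyyyyyyyyyyyyy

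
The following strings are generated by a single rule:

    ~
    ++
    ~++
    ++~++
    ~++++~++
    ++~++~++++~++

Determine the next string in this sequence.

~++++~++++~++~++++~++

From term 3 onward, concatenate the second-to-last term with the last: ~·++ = ~++, ++·~++ = ++~++, …
The next term joins ~++++~++ and ++~++~++++~++.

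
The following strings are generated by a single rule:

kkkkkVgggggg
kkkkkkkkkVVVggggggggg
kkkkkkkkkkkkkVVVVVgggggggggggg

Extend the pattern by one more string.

kkkkkkkkkkkkkkkkkVVVVVVVggggggggggggggg

Term n consists of 4n+1 k's, followed by 2n-1 V's, followed by 3n+3 g's (n = 1, 2, …).
Setting n = 4 gives 17, 7, 15 characters in each block.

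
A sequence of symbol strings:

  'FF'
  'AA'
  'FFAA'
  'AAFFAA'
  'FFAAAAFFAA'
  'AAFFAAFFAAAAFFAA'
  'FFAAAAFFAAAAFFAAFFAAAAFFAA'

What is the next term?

AAFFAAFFAAAAFFAAFFAAAAFFAAAAFFAAFFAAAAFFAA

From term 3 onward, concatenate the second-to-last term with the last: FF·AA = FFAA, AA·FFAA = AAFFAA, …
Continuing: AAFFAAFFAAAAFFAA · FFAAAAFFAAAAFFAAFFAAAAFFAA gives term 8.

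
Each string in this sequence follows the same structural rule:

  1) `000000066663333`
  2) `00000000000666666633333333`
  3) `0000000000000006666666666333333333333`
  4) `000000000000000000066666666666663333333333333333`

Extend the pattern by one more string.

Reading off run lengths: 0 runs 7, 11, 15, 19; 6 runs 4, 7, 10, 13; 3 runs 4, 8, 12, 16 — each is linear in n (n = 1, 2, …).
Setting n = 5 gives 23, 16, 20 characters in each block.

00000000000000000000000666666666666666633333333333333333333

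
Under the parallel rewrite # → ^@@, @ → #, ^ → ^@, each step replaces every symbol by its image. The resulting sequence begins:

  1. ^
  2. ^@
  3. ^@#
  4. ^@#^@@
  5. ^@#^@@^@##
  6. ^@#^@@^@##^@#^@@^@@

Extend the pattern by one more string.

^@#^@@^@##^@#^@@^@@^@#^@@^@##^@##

Applying the rule to each of the 19 symbols of ^@#^@@^@##^@#^@@^@@ gives the pieces ^@ # ^@@ ^@ # # ^@ # ^@@ ^@@ ^@ # ^@@ ^@ # # ^@ # #, which concatenate to the answer.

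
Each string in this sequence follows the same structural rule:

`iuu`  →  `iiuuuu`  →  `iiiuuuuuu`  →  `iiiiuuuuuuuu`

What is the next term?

Reading off run lengths: i runs 1, 2, 3, 4; u runs 2, 4, 6, 8 — each is linear in n (n = 1, 2, …).
At n = 5 the blocks have lengths 5, 10.

iiiiiuuuuuuuuuu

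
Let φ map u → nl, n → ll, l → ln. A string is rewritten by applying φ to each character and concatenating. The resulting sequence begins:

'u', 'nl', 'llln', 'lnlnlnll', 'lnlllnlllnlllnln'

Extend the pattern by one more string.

lnlllnlnlnlllnlnlnlllnlnlnlllnll

Applying the rule to each of the 16 symbols of lnlllnlllnlllnln gives the pieces ln ll ln ln ln ll ln ln ln ll ln ln ln ll ln ll, which concatenate to the answer.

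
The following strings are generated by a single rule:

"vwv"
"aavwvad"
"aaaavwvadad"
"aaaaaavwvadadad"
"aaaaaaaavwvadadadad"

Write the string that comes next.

Each term wraps the previous one in aa on the left and ad on the right.
Applying this once more to aaaaaaaavwvadadadad:

aaaaaaaaaavwvadadadadad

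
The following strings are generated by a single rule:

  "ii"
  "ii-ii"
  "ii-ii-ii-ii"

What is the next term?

ii-ii-ii-ii-ii-ii-ii-ii

s(k+1) = s(k)·-·s(k) — each term doubles the last with '-' between the halves.
One more doubling of ii-ii-ii-ii gives the answer.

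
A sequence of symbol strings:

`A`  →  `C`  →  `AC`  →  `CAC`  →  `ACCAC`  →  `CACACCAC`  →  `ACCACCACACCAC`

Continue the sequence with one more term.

CACACCACACCACCACACCAC

From term 3 onward, concatenate the second-to-last term with the last: A·C = AC, C·AC = CAC, …
Continuing: CACACCAC · ACCACCACACCAC gives term 8.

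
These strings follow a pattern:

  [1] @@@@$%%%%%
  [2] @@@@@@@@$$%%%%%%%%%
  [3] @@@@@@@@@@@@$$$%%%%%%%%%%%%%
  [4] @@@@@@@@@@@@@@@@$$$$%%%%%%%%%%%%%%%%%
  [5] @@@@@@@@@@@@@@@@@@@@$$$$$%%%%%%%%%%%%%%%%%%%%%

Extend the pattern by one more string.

Each string has the form @^{4n} $^{n} %^{4n+1} (n = 1, 2, …).
At n = 6 the blocks have lengths 24, 6, 25.

@@@@@@@@@@@@@@@@@@@@@@@@$$$$$$%%%%%%%%%%%%%%%%%%%%%%%%%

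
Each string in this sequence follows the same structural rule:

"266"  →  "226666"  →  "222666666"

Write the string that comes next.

The n-th term is n 2's then 2n 6's (n = 1, 2, …).
At n = 4 the blocks have lengths 4, 8.

222266666666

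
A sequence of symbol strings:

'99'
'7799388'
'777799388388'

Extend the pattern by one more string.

Every step adds 77 to the front and 388 to the end of the previous string.
Applying this once more to 777799388388:

77777799388388388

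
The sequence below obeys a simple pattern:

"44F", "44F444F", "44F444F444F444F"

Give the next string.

44F444F444F444F444F444F444F444F

s(k+1) = s(k)·4·s(k) — each term doubles the last with '4' between the halves.
One more doubling of 44F444F444F444F gives the answer.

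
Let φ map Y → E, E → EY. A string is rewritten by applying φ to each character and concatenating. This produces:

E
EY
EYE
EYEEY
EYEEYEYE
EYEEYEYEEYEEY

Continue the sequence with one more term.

EYEEYEYEEYEEYEYEEYEYE

Replace each of the 13 characters of EYEEYEYEEYEEY in place — EY E EY EY E EY E EY EY E EY EY E — and concatenate.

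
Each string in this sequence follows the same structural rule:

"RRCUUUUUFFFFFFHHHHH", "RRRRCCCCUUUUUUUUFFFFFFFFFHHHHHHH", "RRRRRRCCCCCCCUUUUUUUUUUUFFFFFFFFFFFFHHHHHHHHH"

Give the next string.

Reading off run lengths: R runs 2, 4, 6; C runs 1, 4, 7; U runs 5, 8, 11; F runs 6, 9, 12; H runs 5, 7, 9 — each is linear in n (n = 1, 2, …).
Setting n = 4 gives 8, 10, 14, 15, 11 characters in each block.

RRRRRRRRCCCCCCCCCCUUUUUUUUUUUUUUFFFFFFFFFFFFFFFHHHHHHHHHHH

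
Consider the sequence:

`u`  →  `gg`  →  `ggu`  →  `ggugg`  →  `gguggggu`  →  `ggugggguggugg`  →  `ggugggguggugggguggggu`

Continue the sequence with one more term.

Each term (from the third on) is the previous term followed by the one before it: term 3 = gg·u = ggu.
The next term joins ggugggguggugggguggggu and ggugggguggugg.

gguggggugguggggugggguggugggguggugg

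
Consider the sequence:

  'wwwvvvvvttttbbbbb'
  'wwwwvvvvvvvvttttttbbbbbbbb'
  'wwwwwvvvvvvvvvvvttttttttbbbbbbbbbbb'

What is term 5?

wwwwwwwvvvvvvvvvvvvvvvvvttttttttttttbbbbbbbbbbbbbbbbb

Reading off run lengths: w runs 3, 4, 5; v runs 5, 8, 11; t runs 4, 6, 8; b runs 5, 8, 11 — each is linear in n, where the shown terms are n = 2, 3, 4.
At n = 6 the blocks have lengths 7, 17, 12, 17.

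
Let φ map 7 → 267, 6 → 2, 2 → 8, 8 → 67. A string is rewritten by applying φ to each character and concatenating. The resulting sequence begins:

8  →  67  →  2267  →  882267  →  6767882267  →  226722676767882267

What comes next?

Rewriting the 18 symbols of 226722676767882267 one by one yields 8 8 2 267 8 8 2 267 2 267 2 267 67 67 8 8 2 267; concatenated:

882267882267226722676767882267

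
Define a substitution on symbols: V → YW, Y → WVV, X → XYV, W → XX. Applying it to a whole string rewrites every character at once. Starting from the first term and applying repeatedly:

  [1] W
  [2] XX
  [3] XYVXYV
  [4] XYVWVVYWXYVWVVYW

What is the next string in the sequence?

Applying the rule to each of the 16 symbols of XYVWVVYWXYVWVVYW gives the pieces XYV WVV YW XX YW YW WVV XX XYV WVV YW XX YW YW WVV XX, which concatenate to the answer.

XYVWVVYWXXYWYWWVVXXXYVWVVYWXXYWYWWVVXX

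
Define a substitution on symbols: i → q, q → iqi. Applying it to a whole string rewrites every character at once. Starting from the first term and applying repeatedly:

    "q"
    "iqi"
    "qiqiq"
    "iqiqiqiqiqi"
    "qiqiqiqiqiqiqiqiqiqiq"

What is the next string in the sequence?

iqiqiqiqiqiqiqiqiqiqiqiqiqiqiqiqiqiqiqiqiqi

φ(qiqiqiqiqiqiqiqiqiqiq) expands symbol-by-symbol to iqi q iqi q iqi q iqi q iqi q iqi q iqi q iqi q iqi q iqi q iqi; joining the 21 pieces gives the next term.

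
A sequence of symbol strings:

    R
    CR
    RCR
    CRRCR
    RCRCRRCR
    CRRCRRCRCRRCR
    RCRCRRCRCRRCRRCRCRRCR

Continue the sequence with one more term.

From term 3 onward, concatenate the second-to-last term with the last: R·CR = RCR, CR·RCR = CRRCR, …
Continuing: CRRCRRCRCRRCR · RCRCRRCRCRRCRRCRCRRCR gives term 8.

CRRCRRCRCRRCRRCRCRRCRCRRCRRCRCRRCR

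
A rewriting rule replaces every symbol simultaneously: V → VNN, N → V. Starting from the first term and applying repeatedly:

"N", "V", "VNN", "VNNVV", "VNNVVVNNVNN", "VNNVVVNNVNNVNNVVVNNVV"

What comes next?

Replace each of the 21 characters of VNNVVVNNVNNVNNVVVNNVV in place — VNN V V VNN VNN VNN V V VNN V V VNN V V VNN VNN VNN V V VNN VNN — and concatenate.

VNNVVVNNVNNVNNVVVNNVVVNNVVVNNVNNVNNVVVNNVNN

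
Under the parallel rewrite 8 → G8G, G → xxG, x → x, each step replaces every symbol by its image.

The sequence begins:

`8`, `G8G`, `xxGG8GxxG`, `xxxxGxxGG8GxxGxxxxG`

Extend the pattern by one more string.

xxxxxxGxxxxGxxGG8GxxGxxxxGxxxxxxG

φ(xxxxGxxGG8GxxGxxxxG) expands symbol-by-symbol to x x x x xxG x x xxG xxG G8G xxG x x xxG x x x x xxG; joining the 19 pieces gives the next term.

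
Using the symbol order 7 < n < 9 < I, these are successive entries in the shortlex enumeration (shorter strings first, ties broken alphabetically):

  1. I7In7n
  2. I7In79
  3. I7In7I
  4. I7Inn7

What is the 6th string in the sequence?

Stepping forward 2 times from I7Inn7: I7Inn7 → I7Innn, then the target.

I7Inn9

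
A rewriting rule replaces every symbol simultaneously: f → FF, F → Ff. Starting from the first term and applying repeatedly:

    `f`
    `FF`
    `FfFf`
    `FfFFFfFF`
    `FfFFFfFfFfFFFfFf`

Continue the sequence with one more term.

Applying the rule to each of the 16 symbols of FfFFFfFfFfFFFfFf gives the pieces Ff FF Ff Ff Ff FF Ff FF Ff FF Ff Ff Ff FF Ff FF, which concatenate to the answer.

FfFFFfFfFfFFFfFFFfFFFfFfFfFFFfFF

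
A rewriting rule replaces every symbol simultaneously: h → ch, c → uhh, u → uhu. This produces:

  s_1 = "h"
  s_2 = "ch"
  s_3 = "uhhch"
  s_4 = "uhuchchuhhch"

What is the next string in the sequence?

Expanding uhuchchuhhch: u→uhu, h→ch, u→uhu, c→uhh, h→ch, c→uhh, h→ch, u→uhu, h→ch, h→ch, c→uhh, h→ch. Concatenated: uhu ch uhu uhh ch uhh ch uhu ch ch uhh ch.

uhuchuhuuhhchuhhchuhuchchuhhch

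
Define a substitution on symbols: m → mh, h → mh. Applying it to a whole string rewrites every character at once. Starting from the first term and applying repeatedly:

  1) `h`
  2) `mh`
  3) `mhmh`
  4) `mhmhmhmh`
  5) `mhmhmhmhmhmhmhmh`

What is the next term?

mhmhmhmhmhmhmhmhmhmhmhmhmhmhmhmh

Applying the rule to each of the 16 symbols of mhmhmhmhmhmhmhmh gives the pieces mh mh mh mh mh mh mh mh mh mh mh mh mh mh mh mh, which concatenate to the answer.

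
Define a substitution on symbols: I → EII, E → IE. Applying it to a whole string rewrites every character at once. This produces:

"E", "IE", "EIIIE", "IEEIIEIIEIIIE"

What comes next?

EIIIEIEEIIEIIIEEIIEIIIEEIIEIIEIIIE

Replace each of the 13 characters of IEEIIEIIEIIIE in place — EII IE IE EII EII IE EII EII IE EII EII EII IE — and concatenate.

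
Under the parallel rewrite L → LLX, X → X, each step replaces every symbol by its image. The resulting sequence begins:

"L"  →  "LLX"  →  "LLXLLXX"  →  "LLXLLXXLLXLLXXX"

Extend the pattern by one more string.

Applying the rule to each of the 15 symbols of LLXLLXXLLXLLXXX gives the pieces LLX LLX X LLX LLX X X LLX LLX X LLX LLX X X X, which concatenate to the answer.

LLXLLXXLLXLLXXXLLXLLXXLLXLLXXXX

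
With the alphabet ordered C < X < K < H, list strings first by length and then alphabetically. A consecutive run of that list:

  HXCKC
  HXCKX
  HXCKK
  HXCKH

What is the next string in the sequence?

Treat HXCKH as a base-4 numeral over the given alphabet and add one, carrying through any trailing H's.

HXCHC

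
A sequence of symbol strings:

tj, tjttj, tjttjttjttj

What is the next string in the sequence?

Every step duplicates the string with 't' between the halves.
So the next term is two copies of tjttjttjttj with 't' between the halves.

tjttjttjttjttjttjttjttj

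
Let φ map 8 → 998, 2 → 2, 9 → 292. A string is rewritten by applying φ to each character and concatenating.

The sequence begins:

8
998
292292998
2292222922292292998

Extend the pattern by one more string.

Rewriting the 19 symbols of 2292222922292292998 one by one yields 2 2 292 2 2 2 2 292 2 2 2 292 2 2 292 2 292 292 998; concatenated:

222922222292222292222922292292998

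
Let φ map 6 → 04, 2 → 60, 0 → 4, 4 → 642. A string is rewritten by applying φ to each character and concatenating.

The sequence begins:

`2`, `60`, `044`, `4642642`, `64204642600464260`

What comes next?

φ(64204642600464260) expands symbol-by-symbol to 04 642 60 4 642 04 642 60 04 4 4 642 04 642 60 04 4; joining the 17 pieces gives the next term.

04642604642046426004446420464260044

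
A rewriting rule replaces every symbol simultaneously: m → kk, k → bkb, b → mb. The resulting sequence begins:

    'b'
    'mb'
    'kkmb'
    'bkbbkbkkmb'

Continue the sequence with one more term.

Expanding bkbbkbkkmb: b→mb, k→bkb, b→mb, b→mb, k→bkb, b→mb, k→bkb, k→bkb, m→kk, b→mb. Concatenated: mb bkb mb mb bkb mb bkb bkb kk mb.

mbbkbmbmbbkbmbbkbbkbkkmb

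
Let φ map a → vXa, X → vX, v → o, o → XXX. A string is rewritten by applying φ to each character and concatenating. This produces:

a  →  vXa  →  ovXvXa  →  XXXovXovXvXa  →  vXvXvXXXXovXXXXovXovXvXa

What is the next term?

Rewriting the 24 symbols of vXvXvXXXXovXXXXovXovXvXa one by one yields o vX o vX o vX vX vX vX XXX o vX vX vX vX XXX o vX XXX o vX o vX vXa; concatenated:

ovXovXovXvXvXvXXXXovXvXvXvXXXXovXXXXovXovXvXa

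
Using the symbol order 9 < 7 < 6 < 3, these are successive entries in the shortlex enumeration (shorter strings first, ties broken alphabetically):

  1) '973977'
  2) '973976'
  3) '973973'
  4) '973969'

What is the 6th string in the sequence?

973966

Stepping forward 2 times from 973969: 973969 → 973967, then the target.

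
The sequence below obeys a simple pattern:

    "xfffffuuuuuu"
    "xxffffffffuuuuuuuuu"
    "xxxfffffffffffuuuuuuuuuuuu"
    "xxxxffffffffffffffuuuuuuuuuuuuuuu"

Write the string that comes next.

xxxxxfffffffffffffffffuuuuuuuuuuuuuuuuuu

Each string has the form x^{n} f^{3n+2} u^{3n+3} (n = 1, 2, …).
At n = 5 the blocks have lengths 5, 17, 18.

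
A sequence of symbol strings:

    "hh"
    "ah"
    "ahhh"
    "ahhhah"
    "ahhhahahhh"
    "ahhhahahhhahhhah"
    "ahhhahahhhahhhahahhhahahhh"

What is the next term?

ahhhahahhhahhhahahhhahahhhahhhahahhhahhhah

From term 3 onward, concatenate the last term with the second-to-last: ah·hh = ahhh, ahhh·ah = ahhhah, …
So term 8 is ahhhahahhhahhhahahhhahahhh·ahhhahahhhahhhah.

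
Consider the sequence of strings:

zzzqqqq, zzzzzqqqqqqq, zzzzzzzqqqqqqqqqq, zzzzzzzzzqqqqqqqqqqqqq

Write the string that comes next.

Reading off run lengths: z runs 3, 5, 7, 9; q runs 4, 7, 10, 13 — each is linear in n (n = 1, 2, …).
At n = 5 the blocks have lengths 11, 16.

zzzzzzzzzzzqqqqqqqqqqqqqqqq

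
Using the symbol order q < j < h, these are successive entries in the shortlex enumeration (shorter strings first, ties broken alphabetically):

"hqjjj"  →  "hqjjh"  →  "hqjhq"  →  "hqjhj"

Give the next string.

hqjhh

The successor of hqjhj increments the rightmost position that isn't already h and resets every position after it to q.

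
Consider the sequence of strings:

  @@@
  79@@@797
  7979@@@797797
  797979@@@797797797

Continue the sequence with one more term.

79797979@@@797797797797

Each term wraps the previous one in 79 on the left and 797 on the right.
So the next term is 79·797979@@@797797797·797.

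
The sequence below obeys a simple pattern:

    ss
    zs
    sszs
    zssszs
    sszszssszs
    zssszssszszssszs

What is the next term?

sszszssszszssszssszszssszs

This is a Fibonacci-style word recurrence s(k) = s(k−2)·s(k−1): e.g. ss·zs = sszs.
The next term joins sszszssszs and zssszssszszssszs.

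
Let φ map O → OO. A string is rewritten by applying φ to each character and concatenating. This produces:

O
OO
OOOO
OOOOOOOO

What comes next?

OOOOOOOOOOOOOOOO

Apply φ to OOOOOOOO symbol by symbol: O→OO, O→OO, O→OO, O→OO, O→OO, O→OO, O→OO, O→OO; joined: OO OO OO OO OO OO OO OO.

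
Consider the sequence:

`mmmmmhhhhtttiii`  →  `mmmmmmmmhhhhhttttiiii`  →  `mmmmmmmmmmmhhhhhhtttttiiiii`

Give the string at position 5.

Term n consists of 3n-1 m's, followed by n+2 h's, followed by n+1 t's, followed by n+1 i's, where the shown terms are n = 2, 3, 4.
Setting n = 6 gives 17, 8, 7, 7 characters in each block.

mmmmmmmmmmmmmmmmmhhhhhhhhtttttttiiiiiii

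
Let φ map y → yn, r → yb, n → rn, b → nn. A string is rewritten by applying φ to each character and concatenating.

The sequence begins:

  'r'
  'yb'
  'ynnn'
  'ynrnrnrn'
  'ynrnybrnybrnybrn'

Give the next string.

Rewriting the 16 symbols of ynrnybrnybrnybrn one by one yields yn rn yb rn yn nn yb rn yn nn yb rn yn nn yb rn; concatenated:

ynrnybrnynnnybrnynnnybrnynnnybrn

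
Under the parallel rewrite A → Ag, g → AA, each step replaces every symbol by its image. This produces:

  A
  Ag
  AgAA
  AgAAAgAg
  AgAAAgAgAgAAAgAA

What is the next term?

AgAAAgAgAgAAAgAAAgAAAgAgAgAAAgAg

Replace each of the 16 characters of AgAAAgAgAgAAAgAA in place — Ag AA Ag Ag Ag AA Ag AA Ag AA Ag Ag Ag AA Ag Ag — and concatenate.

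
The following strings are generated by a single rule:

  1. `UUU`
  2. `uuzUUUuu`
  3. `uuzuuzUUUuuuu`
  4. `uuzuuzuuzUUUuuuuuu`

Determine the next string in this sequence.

uuzuuzuuzuuzUUUuuuuuuuu

s(k+1) = uuz·s(k)·uu, so each term gains uuz as a prefix and uu as a suffix.
So the next term is uuz·uuzuuzuuzUUUuuuuuu·uu.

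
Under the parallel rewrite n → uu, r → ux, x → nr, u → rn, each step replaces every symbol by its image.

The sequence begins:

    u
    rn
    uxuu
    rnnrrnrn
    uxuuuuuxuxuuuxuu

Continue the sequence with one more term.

Rewriting the 16 symbols of uxuuuuuxuxuuuxuu one by one yields rn nr rn rn rn rn rn nr rn nr rn rn rn nr rn rn; concatenated:

rnnrrnrnrnrnrnnrrnnrrnrnrnnrrnrn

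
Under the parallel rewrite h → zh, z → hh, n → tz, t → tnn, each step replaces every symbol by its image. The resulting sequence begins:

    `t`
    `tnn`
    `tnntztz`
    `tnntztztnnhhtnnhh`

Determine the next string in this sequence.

Rewriting the 17 symbols of tnntztztnnhhtnnhh one by one yields tnn tz tz tnn hh tnn hh tnn tz tz zh zh tnn tz tz zh zh; concatenated:

tnntztztnnhhtnnhhtnntztzzhzhtnntztzzhzh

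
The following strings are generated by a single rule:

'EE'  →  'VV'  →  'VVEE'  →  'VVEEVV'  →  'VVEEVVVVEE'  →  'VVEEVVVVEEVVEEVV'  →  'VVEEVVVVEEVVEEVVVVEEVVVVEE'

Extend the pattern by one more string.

This is a Fibonacci-style word recurrence s(k) = s(k−1)·s(k−2): e.g. VV·EE = VVEE.
The next term joins VVEEVVVVEEVVEEVVVVEEVVVVEE and VVEEVVVVEEVVEEVV.

VVEEVVVVEEVVEEVVVVEEVVVVEEVVEEVVVVEEVVEEVV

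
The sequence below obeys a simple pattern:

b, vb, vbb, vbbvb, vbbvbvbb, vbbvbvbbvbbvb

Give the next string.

vbbvbvbbvbbvbvbbvbvbb

Each term (from the third on) is the previous term followed by the one before it: term 3 = vb·b = vbb.
The next term joins vbbvbvbbvbbvb and vbbvbvbb.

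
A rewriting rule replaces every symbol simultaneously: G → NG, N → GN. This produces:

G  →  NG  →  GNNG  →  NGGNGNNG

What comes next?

Expanding NGGNGNNG: N→GN, G→NG, G→NG, N→GN, G→NG, N→GN, N→GN, G→NG. Concatenated: GN NG NG GN NG GN GN NG.

GNNGNGGNNGGNGNNG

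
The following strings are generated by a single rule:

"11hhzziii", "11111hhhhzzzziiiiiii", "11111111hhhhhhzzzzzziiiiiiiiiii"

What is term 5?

11111111111111hhhhhhhhhhzzzzzzzzzziiiiiiiiiiiiiiiiiii

Term n consists of 3n-1 1's, followed by 2n h's, followed by 2n z's, followed by 4n-1 i's (n = 1, 2, …).
For term 5, n = 5, so the run lengths are 14, 10, 10, 19.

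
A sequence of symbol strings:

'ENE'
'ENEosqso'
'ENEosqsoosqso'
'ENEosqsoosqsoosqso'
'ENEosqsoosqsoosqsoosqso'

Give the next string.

The strings grow by a fixed suffix osqso each time.
One more step from ENEosqsoosqsoosqsoosqso gives the answer.

ENEosqsoosqsoosqsoosqsoosqso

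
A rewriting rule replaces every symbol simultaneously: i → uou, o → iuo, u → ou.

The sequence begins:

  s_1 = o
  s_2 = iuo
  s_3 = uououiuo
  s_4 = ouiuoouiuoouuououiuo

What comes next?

iuoouuououiuoiuoouuououiuoiuoououiuoouiuoouuououiuo

Replace each of the 20 characters of ouiuoouiuoouuououiuo in place — iuo ou uou ou iuo iuo ou uou ou iuo iuo ou ou iuo ou iuo ou uou ou iuo — and concatenate.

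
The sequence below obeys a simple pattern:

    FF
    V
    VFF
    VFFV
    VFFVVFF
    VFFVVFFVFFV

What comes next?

From term 3 onward, concatenate the last term with the second-to-last: V·FF = VFF, VFF·V = VFFV, …
So term 7 is VFFVVFFVFFV·VFFVVFF.

VFFVVFFVFFVVFFVVFF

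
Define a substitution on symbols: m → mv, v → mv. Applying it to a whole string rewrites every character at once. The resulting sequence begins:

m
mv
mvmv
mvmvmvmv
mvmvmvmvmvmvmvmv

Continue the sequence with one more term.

mvmvmvmvmvmvmvmvmvmvmvmvmvmvmvmv

Applying the rule to each of the 16 symbols of mvmvmvmvmvmvmvmv gives the pieces mv mv mv mv mv mv mv mv mv mv mv mv mv mv mv mv, which concatenate to the answer.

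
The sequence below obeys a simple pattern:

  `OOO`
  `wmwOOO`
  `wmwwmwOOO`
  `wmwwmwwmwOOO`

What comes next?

wmwwmwwmwwmwOOO

Each term is the previous one with wmw prepended.
So the next term is wmw·wmwwmwwmwOOO.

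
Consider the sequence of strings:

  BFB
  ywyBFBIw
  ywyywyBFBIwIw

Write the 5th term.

ywyywyywyywyBFBIwIwIwIw

Every step adds ywy to the front and Iw to the end of the previous string.
From ywyywyBFBIwIw, 2 further steps: ywyywyBFBIwIw → ywyywyywyBFBIwIwIw → (answer).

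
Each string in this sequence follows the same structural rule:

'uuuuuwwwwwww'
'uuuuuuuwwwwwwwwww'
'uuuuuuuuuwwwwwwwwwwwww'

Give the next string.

The n-th term is 2n+1 u's then 3n+1 w's, where the shown terms are n = 2, 3, 4.
Setting n = 5 gives 11, 16 characters in each block.

uuuuuuuuuuuwwwwwwwwwwwwwwww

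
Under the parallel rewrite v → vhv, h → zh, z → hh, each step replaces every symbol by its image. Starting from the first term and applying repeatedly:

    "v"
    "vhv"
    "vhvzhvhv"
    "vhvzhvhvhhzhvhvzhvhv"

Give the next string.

Replace each of the 20 characters of vhvzhvhvhhzhvhvzhvhv in place — vhv zh vhv hh zh vhv zh vhv zh zh hh zh vhv zh vhv hh zh vhv zh vhv — and concatenate.

vhvzhvhvhhzhvhvzhvhvzhzhhhzhvhvzhvhvhhzhvhvzhvhv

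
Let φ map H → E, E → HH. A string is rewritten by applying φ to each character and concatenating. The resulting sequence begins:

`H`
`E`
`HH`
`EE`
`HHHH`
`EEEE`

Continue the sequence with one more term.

Expanding EEEE: E→HH, E→HH, E→HH, E→HH. Concatenated: HH HH HH HH.

HHHHHHHH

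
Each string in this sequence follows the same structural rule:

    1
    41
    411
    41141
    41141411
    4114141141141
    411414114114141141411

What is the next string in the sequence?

4114141141141411414114114141141141

Each term (from the third on) is the previous term followed by the one before it: term 3 = 41·1 = 411.
Continuing: 411414114114141141411 · 4114141141141 gives term 8.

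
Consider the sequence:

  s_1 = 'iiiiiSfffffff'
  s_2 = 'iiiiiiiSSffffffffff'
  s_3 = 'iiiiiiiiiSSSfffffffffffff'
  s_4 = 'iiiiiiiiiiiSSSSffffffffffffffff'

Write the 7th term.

The n-th term is 2n+1 i's then n-1 S's then 3n+1 f's, where the shown terms are n = 2, 3, 4, 5.
For term 7, n = 8, so the run lengths are 17, 7, 25.

iiiiiiiiiiiiiiiiiSSSSSSSfffffffffffffffffffffffff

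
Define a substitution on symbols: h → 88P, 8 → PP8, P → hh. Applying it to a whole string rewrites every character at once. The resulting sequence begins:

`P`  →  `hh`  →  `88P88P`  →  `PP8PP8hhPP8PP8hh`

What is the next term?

Replace each of the 16 characters of PP8PP8hhPP8PP8hh in place — hh hh PP8 hh hh PP8 88P 88P hh hh PP8 hh hh PP8 88P 88P — and concatenate.

hhhhPP8hhhhPP888P88PhhhhPP8hhhhPP888P88P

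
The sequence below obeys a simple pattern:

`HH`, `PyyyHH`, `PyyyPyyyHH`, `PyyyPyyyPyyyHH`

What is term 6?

The strings grow by a fixed prefix Pyyy each time.
From PyyyPyyyPyyyHH, 2 further steps: PyyyPyyyPyyyHH → PyyyPyyyPyyyPyyyHH → (answer).

PyyyPyyyPyyyPyyyPyyyHH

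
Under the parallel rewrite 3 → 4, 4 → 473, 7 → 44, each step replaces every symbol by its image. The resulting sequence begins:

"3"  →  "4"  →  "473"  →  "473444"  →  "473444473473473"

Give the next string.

φ(473444473473473) expands symbol-by-symbol to 473 44 4 473 473 473 473 44 4 473 44 4 473 44 4; joining the 15 pieces gives the next term.

473444473473473473444473444473444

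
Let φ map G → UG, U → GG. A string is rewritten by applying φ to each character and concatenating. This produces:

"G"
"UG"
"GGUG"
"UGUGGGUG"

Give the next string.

Apply φ to UGUGGGUG symbol by symbol: U→GG, G→UG, U→GG, G→UG, G→UG, G→UG, U→GG, G→UG; joined: GG UG GG UG UG UG GG UG.

GGUGGGUGUGUGGGUG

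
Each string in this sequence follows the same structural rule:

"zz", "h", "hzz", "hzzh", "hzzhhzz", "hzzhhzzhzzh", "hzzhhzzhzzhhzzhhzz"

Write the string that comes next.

hzzhhzzhzzhhzzhhzzhzzhhzzhzzh

Each term (from the third on) is the previous term followed by the one before it: term 3 = h·zz = hzz.
The next term joins hzzhhzzhzzhhzzhhzz and hzzhhzzhzzh.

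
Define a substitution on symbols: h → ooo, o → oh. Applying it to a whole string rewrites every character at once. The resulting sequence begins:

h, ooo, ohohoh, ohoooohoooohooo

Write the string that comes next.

Replace each of the 15 characters of ohoooohoooohooo in place — oh ooo oh oh oh oh ooo oh oh oh oh ooo oh oh oh — and concatenate.

ohoooohohohohoooohohohohoooohohoh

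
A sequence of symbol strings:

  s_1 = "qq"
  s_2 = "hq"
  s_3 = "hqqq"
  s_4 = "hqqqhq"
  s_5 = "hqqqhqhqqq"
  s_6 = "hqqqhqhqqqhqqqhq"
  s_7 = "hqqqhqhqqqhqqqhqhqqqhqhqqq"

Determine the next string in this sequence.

hqqqhqhqqqhqqqhqhqqqhqhqqqhqqqhqhqqqhqqqhq

This is a Fibonacci-style word recurrence s(k) = s(k−1)·s(k−2): e.g. hq·qq = hqqq.
Continuing: hqqqhqhqqqhqqqhqhqqqhqhqqq · hqqqhqhqqqhqqqhq gives term 8.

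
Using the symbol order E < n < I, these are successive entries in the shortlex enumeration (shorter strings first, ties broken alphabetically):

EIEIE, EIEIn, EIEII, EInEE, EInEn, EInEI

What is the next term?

The successor of EInEI increments the rightmost position that isn't already I and resets every position after it to E.

EInnE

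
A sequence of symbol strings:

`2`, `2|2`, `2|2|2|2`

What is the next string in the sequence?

Every step duplicates the string with '|' between the halves.
Doubling 2|2|2|2 with '|' between the halves:

2|2|2|2|2|2|2|2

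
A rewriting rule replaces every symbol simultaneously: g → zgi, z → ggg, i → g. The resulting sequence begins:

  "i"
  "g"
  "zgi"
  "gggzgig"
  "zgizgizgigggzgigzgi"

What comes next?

Rewriting the 19 symbols of zgizgizgigggzgigzgi one by one yields ggg zgi g ggg zgi g ggg zgi g zgi zgi zgi ggg zgi g zgi ggg zgi g; concatenated:

gggzgiggggzgiggggzgigzgizgizgigggzgigzgigggzgig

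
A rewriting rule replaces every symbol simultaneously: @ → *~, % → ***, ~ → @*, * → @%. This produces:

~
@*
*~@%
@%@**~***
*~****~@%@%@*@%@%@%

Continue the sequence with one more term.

@%@*@%@%@%@%@**~****~****~@%*~****~****~***

Applying the rule to each of the 19 symbols of *~****~@%@%@*@%@%@% gives the pieces @% @* @% @% @% @% @* *~ *** *~ *** *~ @% *~ *** *~ *** *~ ***, which concatenate to the answer.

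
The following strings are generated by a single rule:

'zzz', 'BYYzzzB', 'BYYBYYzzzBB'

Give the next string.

Each term wraps the previous one in BYY on the left and B on the right.
So the next term is BYY·BYYBYYzzzBB·B.

BYYBYYBYYzzzBBB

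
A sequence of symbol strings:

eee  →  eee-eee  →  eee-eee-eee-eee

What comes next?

eee-eee-eee-eee-eee-eee-eee-eee

Each string is two copies of the previous one joined by '-'.
So the next term is two copies of eee-eee-eee-eee with '-' between the halves.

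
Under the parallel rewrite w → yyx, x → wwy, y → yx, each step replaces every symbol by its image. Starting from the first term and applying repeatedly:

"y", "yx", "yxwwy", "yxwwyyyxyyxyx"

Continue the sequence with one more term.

Rewriting the 13 symbols of yxwwyyyxyyxyx one by one yields yx wwy yyx yyx yx yx yx wwy yx yx wwy yx wwy; concatenated:

yxwwyyyxyyxyxyxyxwwyyxyxwwyyxwwy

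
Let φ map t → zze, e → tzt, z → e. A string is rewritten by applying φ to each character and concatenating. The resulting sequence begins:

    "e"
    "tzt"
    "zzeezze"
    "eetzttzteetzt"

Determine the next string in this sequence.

tzttztzzeezzezzeezzetzttztzzeezze

Applying the rule to each of the 13 symbols of eetzttzteetzt gives the pieces tzt tzt zze e zze zze e zze tzt tzt zze e zze, which concatenate to the answer.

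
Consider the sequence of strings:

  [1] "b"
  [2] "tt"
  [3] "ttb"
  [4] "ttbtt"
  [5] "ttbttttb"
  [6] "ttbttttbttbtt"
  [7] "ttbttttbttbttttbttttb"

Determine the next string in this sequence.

This is a Fibonacci-style word recurrence s(k) = s(k−1)·s(k−2): e.g. tt·b = ttb.
Continuing: ttbttttbttbttttbttttb · ttbttttbttbtt gives term 8.

ttbttttbttbttttbttttbttbttttbttbtt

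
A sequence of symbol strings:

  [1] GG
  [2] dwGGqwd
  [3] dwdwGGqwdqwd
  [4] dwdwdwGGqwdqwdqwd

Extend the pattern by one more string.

s(k+1) = dw·s(k)·qwd, so each term gains dw as a prefix and qwd as a suffix.
So the next term is dw·dwdwdwGGqwdqwdqwd·qwd.

dwdwdwdwGGqwdqwdqwdqwd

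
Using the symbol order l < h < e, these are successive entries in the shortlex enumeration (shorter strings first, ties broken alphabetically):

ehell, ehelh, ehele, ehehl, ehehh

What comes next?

ehehe

Treat ehehh as a base-3 numeral over the given alphabet and add one, carrying through any trailing e's.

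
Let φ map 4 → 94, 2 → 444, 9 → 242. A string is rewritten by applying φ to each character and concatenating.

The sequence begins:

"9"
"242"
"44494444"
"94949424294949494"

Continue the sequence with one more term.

2429424294242944449444424294242942429424294

φ(94949424294949494) expands symbol-by-symbol to 242 94 242 94 242 94 444 94 444 242 94 242 94 242 94 242 94; joining the 17 pieces gives the next term.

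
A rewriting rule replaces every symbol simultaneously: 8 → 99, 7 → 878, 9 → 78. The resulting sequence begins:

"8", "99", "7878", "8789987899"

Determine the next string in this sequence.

Expanding 8789987899: 8→99, 7→878, 8→99, 9→78, 9→78, 8→99, 7→878, 8→99, 9→78, 9→78. Concatenated: 99 878 99 78 78 99 878 99 78 78.

9987899787899878997878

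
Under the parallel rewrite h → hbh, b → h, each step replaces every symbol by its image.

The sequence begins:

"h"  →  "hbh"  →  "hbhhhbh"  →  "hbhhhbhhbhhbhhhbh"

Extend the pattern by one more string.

hbhhhbhhbhhbhhhbhhbhhhbhhbhhhbhhbhhbhhhbh

Replace each of the 17 characters of hbhhhbhhbhhbhhhbh in place — hbh h hbh hbh hbh h hbh hbh h hbh hbh h hbh hbh hbh h hbh — and concatenate.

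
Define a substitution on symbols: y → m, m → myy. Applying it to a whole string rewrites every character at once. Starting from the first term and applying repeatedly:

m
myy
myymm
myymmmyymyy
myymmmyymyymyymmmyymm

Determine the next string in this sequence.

Rewriting the 21 symbols of myymmmyymyymyymmmyymm one by one yields myy m m myy myy myy m m myy m m myy m m myy myy myy m m myy myy; concatenated:

myymmmyymyymyymmmyymmmyymmmyymyymyymmmyymyy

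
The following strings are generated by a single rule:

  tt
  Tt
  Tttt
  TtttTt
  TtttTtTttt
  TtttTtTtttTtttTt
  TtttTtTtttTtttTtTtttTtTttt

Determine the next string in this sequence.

TtttTtTtttTtttTtTtttTtTtttTtttTtTtttTtttTt

This is a Fibonacci-style word recurrence s(k) = s(k−1)·s(k−2): e.g. Tt·tt = Tttt.
So term 8 is TtttTtTtttTtttTtTtttTtTttt·TtttTtTtttTtttTt.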